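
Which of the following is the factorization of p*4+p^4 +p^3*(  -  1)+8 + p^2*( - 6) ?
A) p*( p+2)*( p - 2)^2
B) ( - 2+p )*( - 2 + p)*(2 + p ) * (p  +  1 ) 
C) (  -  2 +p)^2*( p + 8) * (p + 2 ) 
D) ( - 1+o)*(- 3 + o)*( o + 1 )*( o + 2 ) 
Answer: B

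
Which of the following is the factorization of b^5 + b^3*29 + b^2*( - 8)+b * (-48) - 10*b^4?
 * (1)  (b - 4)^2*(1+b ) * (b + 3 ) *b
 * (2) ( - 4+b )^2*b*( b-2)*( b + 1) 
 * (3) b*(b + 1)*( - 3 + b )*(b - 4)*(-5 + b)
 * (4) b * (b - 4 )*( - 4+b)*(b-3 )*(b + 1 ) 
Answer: 4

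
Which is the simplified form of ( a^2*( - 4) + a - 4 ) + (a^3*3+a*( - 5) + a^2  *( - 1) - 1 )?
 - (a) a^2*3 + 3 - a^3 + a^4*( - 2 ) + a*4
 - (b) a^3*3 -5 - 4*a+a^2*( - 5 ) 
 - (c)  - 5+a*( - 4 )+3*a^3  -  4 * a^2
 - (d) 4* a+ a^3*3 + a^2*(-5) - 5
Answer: b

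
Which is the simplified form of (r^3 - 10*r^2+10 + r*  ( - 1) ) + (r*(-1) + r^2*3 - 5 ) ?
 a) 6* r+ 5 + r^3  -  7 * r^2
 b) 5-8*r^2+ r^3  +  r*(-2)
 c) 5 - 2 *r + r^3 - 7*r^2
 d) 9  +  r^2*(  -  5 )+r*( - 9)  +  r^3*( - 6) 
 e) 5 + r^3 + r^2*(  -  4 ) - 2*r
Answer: c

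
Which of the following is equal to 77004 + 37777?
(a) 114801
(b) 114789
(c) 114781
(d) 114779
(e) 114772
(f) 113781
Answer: c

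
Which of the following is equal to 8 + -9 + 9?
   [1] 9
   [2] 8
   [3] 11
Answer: 2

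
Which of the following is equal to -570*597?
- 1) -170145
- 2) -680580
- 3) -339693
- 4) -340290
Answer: 4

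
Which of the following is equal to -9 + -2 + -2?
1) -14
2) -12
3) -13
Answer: 3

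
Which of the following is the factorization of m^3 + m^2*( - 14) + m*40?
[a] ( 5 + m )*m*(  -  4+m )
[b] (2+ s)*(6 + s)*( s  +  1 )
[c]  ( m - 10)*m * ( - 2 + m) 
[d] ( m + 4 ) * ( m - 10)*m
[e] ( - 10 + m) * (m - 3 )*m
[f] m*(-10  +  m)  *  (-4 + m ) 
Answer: f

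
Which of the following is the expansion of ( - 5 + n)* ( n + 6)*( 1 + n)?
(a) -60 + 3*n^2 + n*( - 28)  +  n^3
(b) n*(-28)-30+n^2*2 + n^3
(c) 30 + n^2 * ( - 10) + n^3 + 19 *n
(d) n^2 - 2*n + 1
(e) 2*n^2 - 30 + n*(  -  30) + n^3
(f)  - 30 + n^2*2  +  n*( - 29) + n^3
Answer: f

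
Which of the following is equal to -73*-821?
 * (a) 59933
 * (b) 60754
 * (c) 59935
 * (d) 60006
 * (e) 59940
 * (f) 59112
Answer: a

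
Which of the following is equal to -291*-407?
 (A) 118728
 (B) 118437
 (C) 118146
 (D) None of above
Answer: B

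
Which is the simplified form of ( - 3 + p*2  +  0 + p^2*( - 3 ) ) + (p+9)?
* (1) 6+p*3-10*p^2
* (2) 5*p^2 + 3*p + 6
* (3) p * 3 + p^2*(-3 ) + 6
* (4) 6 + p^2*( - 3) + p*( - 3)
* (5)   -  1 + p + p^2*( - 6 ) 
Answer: 3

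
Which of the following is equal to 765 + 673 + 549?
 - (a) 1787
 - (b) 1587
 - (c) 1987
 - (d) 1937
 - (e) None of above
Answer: c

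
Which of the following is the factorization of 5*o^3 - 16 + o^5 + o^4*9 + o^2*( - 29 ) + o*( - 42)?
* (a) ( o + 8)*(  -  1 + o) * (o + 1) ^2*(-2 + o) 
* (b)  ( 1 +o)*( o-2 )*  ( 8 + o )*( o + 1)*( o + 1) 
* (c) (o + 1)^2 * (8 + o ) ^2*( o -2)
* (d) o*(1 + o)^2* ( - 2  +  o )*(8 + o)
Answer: b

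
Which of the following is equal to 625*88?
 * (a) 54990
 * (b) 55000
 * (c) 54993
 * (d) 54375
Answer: b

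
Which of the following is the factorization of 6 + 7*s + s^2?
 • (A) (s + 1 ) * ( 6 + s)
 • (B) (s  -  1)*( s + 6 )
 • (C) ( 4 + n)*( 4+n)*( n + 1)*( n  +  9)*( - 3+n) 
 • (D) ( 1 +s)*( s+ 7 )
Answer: A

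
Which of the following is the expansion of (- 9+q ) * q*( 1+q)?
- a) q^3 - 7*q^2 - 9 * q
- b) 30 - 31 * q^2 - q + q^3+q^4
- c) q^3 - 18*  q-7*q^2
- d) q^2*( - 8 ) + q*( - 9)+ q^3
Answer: d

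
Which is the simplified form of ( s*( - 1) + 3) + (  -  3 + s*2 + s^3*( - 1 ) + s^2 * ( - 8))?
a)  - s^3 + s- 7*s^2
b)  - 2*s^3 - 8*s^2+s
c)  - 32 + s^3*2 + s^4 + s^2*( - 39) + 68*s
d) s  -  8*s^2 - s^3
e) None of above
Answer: d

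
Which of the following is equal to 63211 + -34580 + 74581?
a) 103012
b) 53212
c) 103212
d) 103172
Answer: c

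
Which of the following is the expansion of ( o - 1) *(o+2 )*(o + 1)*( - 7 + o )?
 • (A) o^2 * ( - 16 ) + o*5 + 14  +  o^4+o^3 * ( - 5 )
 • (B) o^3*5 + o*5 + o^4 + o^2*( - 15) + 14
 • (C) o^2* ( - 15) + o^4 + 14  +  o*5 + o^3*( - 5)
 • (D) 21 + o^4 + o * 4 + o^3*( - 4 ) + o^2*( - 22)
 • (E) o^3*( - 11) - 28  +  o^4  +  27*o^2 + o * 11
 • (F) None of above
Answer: C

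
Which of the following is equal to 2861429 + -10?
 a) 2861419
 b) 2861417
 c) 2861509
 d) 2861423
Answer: a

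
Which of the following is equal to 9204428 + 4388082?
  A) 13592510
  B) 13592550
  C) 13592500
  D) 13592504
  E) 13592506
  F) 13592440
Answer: A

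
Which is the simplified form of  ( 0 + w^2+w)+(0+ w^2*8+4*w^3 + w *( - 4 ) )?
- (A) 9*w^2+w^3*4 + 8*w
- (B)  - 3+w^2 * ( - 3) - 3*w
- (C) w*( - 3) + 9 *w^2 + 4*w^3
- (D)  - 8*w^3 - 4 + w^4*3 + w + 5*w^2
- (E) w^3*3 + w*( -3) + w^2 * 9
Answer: C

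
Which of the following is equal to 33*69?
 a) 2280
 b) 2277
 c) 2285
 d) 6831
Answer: b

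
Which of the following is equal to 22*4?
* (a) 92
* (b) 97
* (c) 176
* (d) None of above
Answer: d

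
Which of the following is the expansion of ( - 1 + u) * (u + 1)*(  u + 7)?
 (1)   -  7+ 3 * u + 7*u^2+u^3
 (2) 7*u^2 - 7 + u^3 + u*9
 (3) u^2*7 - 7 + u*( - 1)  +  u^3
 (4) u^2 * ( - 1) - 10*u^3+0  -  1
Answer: 3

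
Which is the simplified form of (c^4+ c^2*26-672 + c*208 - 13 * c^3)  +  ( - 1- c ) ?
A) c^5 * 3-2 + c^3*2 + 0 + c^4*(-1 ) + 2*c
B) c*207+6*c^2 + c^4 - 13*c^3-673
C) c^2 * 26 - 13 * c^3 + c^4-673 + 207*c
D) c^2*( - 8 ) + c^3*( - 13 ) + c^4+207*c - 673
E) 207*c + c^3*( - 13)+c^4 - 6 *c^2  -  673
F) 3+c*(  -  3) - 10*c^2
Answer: C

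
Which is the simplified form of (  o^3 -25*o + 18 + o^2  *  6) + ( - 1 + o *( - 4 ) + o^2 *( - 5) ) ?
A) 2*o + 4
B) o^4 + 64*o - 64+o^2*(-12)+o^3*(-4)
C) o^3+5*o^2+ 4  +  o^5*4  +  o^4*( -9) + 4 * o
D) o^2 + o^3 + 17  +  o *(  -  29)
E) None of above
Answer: D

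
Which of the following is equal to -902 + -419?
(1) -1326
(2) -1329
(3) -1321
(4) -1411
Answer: 3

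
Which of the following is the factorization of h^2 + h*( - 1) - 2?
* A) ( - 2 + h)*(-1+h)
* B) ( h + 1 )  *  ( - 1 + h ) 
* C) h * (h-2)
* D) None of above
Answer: D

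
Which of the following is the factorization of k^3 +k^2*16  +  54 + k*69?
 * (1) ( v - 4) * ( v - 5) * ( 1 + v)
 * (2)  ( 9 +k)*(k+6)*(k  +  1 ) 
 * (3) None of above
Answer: 2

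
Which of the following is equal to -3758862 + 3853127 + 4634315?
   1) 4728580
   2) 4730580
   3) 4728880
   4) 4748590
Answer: 1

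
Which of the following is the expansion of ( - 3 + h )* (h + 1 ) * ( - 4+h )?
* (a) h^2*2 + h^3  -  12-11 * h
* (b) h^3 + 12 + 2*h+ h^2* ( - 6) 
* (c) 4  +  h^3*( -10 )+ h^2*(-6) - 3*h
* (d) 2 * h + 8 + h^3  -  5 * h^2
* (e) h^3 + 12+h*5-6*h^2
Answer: e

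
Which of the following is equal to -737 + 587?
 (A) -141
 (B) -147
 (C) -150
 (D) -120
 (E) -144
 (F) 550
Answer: C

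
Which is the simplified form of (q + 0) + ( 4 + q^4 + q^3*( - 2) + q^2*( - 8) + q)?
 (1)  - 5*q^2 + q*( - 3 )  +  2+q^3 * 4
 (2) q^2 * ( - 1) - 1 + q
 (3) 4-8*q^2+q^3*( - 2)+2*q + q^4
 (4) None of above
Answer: 3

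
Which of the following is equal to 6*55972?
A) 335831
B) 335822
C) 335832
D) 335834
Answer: C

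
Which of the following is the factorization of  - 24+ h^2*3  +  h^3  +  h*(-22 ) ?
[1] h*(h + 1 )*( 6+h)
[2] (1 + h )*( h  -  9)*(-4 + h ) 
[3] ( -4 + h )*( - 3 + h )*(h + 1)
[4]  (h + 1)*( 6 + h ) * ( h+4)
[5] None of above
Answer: 5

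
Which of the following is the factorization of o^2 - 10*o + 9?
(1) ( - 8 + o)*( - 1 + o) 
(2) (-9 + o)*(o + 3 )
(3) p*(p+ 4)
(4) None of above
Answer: 4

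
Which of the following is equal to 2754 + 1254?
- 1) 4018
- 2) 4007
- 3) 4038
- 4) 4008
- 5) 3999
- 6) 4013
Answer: 4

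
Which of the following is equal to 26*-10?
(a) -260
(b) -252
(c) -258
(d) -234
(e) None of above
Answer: a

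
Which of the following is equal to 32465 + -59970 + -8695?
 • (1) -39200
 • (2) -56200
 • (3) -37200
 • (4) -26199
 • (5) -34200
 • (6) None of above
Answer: 6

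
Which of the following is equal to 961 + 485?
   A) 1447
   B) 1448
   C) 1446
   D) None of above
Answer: C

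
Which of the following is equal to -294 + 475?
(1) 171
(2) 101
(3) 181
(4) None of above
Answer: 3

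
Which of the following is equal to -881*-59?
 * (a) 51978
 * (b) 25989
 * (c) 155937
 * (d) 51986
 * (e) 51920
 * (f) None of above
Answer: f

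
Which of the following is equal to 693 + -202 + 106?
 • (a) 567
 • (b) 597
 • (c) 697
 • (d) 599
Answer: b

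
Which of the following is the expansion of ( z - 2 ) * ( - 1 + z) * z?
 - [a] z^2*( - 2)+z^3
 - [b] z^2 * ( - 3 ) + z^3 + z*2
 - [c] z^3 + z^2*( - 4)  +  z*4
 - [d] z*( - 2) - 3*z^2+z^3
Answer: b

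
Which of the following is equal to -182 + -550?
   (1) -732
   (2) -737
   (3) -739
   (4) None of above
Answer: 1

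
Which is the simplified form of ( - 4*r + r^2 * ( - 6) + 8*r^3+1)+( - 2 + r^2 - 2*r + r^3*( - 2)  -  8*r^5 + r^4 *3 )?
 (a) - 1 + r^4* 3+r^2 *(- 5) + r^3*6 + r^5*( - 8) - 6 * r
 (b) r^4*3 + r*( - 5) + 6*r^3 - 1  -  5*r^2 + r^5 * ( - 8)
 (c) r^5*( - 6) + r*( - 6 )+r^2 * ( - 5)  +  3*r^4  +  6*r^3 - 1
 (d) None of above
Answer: a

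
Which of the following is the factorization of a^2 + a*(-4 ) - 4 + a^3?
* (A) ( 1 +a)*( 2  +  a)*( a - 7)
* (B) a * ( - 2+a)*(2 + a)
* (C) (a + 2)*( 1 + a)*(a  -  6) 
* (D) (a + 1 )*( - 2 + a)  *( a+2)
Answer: D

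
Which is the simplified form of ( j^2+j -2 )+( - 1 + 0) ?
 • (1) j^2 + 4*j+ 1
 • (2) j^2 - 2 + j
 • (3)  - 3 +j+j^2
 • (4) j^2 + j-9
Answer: 3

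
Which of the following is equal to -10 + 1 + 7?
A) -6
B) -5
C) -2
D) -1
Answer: C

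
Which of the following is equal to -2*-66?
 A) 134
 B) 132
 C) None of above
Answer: B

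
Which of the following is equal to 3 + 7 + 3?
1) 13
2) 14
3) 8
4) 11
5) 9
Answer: 1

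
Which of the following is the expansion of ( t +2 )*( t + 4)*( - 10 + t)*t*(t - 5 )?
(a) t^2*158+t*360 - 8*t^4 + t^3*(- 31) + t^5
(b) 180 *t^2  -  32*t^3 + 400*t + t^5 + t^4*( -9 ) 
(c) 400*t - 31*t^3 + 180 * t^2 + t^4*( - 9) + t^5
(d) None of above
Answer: b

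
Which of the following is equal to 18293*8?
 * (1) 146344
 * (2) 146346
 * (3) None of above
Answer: 1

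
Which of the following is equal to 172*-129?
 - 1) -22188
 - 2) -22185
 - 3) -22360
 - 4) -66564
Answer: 1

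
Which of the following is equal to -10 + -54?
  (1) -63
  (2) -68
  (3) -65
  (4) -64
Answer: 4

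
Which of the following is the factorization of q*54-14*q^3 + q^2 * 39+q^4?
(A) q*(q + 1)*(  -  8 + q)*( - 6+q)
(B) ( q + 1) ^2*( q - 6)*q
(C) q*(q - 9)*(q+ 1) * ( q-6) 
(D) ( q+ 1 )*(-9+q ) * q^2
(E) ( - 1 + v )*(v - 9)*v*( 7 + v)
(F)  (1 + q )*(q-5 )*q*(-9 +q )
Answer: C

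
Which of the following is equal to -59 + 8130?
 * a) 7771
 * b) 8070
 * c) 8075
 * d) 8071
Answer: d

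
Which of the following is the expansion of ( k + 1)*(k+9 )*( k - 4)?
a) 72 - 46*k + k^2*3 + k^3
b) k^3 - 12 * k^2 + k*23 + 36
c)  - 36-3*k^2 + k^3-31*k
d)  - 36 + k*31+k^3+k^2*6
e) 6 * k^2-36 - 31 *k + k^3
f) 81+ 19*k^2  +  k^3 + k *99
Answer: e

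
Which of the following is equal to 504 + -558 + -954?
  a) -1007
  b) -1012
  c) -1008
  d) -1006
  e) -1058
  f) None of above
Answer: c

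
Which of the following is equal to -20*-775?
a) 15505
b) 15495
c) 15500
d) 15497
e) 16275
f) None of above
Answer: c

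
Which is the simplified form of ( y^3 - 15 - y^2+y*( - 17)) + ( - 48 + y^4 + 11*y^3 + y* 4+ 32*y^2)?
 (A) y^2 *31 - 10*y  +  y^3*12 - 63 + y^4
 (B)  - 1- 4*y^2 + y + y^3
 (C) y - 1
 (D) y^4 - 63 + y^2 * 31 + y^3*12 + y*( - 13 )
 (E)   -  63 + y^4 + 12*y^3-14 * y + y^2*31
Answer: D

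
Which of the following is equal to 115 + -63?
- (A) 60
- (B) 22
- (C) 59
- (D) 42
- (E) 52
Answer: E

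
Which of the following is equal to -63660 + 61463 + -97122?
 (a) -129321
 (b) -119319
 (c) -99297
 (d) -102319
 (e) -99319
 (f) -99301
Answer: e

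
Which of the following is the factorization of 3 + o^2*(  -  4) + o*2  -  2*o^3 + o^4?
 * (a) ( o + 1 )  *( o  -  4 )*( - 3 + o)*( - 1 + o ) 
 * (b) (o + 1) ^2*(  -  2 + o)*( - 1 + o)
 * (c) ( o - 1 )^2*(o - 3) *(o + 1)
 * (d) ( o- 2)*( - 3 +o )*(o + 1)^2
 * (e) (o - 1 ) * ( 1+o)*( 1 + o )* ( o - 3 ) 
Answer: e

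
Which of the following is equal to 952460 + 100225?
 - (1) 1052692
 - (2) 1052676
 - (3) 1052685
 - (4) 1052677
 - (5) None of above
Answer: 3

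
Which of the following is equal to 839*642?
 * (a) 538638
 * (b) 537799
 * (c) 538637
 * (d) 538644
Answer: a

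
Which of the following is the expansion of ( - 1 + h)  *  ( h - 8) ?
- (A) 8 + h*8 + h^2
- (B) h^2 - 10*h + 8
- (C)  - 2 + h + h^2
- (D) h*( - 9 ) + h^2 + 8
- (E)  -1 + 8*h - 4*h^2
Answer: D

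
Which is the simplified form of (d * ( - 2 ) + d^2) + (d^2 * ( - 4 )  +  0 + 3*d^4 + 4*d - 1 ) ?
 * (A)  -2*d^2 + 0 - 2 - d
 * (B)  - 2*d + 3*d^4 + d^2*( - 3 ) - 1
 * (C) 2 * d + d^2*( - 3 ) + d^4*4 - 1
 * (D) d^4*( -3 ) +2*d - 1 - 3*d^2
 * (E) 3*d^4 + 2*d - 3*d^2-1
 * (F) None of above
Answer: E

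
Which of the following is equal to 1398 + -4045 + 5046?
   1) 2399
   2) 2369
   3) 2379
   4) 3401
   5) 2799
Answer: 1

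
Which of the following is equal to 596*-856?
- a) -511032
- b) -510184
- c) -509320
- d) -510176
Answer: d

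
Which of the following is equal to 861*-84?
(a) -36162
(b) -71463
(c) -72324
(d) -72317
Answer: c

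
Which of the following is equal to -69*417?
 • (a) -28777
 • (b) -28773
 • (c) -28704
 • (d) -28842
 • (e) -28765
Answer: b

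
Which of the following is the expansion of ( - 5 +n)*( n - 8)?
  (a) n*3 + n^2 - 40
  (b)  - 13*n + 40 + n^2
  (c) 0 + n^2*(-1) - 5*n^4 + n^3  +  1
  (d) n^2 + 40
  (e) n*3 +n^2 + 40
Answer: b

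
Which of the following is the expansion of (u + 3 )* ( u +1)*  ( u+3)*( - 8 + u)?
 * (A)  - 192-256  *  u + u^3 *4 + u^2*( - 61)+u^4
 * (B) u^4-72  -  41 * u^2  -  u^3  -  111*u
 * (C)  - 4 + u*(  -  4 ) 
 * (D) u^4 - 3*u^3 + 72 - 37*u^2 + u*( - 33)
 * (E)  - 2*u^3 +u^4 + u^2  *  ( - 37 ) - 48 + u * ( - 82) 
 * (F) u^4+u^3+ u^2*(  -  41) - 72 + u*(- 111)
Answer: B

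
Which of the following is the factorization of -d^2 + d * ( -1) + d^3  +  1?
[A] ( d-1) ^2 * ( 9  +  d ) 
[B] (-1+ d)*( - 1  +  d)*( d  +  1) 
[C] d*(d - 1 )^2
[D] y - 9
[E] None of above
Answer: B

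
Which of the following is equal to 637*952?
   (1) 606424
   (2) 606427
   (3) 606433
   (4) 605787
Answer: 1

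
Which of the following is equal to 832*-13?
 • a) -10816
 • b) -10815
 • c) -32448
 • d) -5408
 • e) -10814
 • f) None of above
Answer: a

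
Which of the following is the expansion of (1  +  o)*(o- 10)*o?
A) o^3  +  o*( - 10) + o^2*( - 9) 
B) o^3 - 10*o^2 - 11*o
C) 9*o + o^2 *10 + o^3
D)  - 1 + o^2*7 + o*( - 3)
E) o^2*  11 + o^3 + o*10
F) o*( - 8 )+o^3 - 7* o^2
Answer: A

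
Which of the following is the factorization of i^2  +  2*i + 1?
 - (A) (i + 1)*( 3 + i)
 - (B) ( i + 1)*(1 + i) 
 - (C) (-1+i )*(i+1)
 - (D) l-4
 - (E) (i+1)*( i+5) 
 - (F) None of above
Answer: B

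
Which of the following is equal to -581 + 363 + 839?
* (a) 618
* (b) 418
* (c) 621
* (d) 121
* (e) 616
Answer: c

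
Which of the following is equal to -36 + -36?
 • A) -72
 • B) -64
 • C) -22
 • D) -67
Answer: A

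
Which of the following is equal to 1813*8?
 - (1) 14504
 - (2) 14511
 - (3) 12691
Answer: 1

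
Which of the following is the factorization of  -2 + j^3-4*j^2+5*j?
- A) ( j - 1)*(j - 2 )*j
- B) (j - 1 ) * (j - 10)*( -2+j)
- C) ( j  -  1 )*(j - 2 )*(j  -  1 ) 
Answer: C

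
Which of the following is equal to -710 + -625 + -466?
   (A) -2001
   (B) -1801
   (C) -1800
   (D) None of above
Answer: B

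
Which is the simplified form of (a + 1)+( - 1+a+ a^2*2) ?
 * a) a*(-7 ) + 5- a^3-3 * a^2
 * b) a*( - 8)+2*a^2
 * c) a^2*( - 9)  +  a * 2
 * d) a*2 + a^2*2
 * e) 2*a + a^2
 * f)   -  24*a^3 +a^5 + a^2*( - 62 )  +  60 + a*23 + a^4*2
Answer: d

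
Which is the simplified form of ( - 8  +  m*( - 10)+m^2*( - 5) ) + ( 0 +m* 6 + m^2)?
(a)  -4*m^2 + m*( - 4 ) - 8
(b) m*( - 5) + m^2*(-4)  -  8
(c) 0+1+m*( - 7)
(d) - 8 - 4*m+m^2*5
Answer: a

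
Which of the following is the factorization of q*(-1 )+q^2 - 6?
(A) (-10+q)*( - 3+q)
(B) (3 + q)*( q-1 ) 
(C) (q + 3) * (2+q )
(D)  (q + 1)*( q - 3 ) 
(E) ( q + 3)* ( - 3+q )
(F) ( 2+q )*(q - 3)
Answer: F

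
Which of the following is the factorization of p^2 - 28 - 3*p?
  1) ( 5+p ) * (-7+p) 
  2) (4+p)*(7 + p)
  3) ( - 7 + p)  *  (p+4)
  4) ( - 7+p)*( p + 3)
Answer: 3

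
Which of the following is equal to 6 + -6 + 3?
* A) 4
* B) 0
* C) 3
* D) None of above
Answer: C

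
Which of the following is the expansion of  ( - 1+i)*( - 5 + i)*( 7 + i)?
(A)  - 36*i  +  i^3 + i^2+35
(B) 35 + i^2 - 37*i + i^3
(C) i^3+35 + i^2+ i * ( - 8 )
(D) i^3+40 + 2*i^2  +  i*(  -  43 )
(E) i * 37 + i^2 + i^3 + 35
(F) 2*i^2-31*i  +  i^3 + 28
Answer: B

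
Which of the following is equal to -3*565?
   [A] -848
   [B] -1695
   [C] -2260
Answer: B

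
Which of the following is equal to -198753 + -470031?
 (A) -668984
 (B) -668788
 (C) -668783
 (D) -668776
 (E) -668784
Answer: E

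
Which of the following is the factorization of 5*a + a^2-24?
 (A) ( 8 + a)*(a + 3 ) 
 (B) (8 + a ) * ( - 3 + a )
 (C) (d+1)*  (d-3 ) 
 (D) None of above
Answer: B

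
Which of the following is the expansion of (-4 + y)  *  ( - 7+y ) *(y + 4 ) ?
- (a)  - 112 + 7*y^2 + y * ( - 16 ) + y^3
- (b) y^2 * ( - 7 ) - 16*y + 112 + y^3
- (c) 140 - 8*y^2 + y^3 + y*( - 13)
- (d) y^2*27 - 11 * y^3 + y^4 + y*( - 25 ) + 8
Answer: b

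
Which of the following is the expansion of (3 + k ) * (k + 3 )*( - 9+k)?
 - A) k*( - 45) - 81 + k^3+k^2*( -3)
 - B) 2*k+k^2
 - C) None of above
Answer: A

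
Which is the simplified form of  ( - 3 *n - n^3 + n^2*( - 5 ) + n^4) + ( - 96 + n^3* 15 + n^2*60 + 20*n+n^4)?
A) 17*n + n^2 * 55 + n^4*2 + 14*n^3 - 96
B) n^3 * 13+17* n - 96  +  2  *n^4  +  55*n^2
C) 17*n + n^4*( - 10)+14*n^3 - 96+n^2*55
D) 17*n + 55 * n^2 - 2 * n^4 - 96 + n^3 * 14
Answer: A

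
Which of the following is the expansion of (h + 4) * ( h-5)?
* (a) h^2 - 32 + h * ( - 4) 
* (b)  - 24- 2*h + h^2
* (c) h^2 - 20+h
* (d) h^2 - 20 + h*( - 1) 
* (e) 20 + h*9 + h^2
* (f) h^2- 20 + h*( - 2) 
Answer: d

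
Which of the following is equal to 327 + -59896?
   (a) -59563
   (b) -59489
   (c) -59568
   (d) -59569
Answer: d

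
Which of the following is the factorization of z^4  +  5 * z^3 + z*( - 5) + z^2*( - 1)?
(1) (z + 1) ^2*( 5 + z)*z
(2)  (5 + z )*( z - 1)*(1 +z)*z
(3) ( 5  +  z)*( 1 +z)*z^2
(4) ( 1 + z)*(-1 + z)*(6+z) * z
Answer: 2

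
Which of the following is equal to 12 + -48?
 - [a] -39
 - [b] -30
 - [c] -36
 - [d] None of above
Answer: c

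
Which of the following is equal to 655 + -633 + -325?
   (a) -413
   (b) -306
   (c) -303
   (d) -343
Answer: c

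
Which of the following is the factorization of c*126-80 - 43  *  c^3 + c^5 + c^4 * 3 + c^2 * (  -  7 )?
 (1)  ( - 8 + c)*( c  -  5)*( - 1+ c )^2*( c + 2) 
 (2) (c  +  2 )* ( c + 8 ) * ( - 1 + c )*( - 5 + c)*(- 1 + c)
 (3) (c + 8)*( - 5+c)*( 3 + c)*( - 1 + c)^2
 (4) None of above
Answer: 2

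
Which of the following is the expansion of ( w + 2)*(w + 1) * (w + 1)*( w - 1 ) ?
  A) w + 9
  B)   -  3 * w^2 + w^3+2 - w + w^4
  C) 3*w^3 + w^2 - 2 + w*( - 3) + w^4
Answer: C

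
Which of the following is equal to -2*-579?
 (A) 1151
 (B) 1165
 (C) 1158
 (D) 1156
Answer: C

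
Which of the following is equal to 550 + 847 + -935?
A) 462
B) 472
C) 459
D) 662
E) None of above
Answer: A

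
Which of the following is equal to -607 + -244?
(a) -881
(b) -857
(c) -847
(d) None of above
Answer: d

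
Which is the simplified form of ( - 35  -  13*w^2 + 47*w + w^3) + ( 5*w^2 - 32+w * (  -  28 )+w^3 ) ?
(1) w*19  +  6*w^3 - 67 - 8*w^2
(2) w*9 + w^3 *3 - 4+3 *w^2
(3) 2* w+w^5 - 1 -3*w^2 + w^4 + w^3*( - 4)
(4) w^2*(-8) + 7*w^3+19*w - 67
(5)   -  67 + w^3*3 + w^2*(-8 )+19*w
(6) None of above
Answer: 6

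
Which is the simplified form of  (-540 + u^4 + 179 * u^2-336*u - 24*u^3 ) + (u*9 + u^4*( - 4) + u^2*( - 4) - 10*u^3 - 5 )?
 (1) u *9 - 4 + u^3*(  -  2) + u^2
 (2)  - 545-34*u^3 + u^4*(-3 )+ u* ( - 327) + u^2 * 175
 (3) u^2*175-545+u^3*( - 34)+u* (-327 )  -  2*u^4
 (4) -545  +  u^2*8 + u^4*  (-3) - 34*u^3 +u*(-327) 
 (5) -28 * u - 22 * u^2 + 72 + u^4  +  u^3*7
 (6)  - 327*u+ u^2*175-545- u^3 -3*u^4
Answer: 2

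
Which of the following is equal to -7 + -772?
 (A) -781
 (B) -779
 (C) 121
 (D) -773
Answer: B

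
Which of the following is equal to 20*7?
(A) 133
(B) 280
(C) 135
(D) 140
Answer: D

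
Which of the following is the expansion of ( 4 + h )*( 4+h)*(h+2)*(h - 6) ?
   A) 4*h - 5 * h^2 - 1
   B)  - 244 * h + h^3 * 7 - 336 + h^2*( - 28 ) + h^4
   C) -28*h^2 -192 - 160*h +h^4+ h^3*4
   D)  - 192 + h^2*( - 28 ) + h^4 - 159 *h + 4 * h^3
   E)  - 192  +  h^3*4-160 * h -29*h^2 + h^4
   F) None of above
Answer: C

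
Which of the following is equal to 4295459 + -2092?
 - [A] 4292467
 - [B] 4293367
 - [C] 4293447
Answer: B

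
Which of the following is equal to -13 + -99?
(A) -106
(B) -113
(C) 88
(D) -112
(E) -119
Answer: D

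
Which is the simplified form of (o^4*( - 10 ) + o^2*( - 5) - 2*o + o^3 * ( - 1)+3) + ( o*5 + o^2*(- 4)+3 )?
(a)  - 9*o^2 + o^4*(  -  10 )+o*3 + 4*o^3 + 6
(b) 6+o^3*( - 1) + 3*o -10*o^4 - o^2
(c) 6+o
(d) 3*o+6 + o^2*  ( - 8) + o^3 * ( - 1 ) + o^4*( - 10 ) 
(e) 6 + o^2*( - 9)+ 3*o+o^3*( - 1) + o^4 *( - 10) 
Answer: e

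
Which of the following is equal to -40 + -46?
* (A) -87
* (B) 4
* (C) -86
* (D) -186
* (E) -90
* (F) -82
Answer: C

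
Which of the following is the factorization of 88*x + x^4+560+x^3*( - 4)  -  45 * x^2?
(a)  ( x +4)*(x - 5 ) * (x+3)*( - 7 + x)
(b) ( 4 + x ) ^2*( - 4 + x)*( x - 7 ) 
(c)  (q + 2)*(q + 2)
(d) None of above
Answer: d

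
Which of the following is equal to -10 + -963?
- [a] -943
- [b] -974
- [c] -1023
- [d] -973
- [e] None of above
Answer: d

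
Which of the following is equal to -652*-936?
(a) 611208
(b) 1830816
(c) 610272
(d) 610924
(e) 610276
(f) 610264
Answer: c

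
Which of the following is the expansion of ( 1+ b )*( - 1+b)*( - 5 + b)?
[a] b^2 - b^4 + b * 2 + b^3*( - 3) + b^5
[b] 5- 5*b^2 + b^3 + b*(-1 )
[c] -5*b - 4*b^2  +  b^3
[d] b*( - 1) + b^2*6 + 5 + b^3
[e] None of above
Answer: b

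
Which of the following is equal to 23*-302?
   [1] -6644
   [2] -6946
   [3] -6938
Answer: 2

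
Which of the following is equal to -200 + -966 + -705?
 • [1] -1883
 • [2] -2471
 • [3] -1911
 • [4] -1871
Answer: 4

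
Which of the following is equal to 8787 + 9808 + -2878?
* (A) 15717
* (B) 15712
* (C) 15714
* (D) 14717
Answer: A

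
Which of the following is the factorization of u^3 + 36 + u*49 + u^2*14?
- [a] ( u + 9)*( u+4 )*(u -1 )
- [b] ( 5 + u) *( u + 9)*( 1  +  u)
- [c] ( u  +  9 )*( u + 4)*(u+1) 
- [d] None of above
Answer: c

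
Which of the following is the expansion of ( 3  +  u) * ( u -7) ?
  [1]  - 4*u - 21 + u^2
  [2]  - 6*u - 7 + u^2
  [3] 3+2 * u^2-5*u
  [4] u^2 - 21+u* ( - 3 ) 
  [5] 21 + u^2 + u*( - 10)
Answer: 1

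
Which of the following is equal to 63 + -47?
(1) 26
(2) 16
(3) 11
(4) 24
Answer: 2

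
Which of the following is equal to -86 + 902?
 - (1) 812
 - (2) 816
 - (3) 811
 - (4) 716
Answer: 2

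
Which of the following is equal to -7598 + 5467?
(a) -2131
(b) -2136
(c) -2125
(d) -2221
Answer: a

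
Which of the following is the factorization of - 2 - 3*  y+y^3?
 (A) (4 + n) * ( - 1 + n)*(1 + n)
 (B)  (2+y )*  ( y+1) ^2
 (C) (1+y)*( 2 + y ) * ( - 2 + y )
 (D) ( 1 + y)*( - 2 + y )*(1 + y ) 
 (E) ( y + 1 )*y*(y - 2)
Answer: D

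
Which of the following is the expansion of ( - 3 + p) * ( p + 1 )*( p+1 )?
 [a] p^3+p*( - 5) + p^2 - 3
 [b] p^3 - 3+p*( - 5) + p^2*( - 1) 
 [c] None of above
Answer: b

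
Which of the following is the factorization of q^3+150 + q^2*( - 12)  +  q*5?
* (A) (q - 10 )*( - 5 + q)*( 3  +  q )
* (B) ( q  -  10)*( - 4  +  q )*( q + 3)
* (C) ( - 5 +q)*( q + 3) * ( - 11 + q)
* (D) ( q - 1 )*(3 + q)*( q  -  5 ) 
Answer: A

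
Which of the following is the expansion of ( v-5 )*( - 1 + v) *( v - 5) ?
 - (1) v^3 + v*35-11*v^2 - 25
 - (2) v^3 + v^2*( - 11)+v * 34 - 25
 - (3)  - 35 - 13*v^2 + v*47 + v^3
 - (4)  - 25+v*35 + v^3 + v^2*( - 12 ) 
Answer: 1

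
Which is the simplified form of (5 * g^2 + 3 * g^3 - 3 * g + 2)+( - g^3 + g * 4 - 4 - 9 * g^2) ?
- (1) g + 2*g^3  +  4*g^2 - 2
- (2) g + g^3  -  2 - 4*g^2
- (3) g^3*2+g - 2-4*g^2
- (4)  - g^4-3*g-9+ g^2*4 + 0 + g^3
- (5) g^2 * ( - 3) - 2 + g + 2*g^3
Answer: 3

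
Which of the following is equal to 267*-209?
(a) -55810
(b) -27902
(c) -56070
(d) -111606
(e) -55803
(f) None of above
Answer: e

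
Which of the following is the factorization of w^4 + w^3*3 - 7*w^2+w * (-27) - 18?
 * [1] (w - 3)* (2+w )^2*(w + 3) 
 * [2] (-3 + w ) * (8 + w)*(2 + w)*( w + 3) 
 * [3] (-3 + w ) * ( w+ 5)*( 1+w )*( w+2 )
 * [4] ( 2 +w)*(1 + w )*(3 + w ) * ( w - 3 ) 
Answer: 4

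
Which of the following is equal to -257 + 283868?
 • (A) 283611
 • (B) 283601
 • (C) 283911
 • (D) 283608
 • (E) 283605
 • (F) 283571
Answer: A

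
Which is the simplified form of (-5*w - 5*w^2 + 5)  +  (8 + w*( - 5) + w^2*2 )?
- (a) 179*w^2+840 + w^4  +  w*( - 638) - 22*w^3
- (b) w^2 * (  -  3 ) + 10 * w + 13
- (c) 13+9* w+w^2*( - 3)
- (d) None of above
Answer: d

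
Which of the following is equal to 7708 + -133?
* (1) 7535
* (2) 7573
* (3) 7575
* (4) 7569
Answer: 3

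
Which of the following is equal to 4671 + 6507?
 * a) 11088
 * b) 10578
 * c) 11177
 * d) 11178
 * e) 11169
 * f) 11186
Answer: d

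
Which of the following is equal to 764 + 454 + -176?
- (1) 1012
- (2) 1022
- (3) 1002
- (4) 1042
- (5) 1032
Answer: 4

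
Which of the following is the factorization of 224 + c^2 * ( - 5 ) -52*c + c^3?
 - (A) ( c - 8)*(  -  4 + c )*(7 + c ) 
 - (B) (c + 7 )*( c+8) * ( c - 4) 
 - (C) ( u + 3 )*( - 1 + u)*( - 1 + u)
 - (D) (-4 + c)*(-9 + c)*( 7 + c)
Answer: A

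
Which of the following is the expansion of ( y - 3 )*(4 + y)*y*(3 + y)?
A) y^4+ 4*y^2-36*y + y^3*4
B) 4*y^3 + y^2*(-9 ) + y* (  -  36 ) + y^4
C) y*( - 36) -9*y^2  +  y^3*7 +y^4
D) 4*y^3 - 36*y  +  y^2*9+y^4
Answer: B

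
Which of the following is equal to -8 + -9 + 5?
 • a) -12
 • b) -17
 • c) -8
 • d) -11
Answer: a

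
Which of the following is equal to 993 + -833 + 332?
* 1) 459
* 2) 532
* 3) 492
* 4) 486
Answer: 3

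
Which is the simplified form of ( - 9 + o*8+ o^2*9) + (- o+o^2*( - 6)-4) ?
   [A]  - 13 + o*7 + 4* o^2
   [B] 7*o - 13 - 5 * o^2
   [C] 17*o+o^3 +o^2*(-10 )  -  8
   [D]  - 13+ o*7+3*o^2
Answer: D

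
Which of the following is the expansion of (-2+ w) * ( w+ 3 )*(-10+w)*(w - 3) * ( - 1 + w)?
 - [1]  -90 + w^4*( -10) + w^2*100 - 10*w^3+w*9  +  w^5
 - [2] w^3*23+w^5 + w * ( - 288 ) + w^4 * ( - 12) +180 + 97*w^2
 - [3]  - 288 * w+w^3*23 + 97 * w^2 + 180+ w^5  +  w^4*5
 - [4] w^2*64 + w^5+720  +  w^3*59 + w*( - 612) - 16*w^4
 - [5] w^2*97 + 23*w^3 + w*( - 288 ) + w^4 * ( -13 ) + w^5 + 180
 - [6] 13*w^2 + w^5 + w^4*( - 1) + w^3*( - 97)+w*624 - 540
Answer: 5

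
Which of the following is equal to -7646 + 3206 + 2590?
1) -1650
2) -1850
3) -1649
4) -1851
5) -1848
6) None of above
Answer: 2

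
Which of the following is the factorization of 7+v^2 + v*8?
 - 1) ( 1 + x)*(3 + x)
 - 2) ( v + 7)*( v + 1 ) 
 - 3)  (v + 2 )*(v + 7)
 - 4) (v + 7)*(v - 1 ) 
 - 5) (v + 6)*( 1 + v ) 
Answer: 2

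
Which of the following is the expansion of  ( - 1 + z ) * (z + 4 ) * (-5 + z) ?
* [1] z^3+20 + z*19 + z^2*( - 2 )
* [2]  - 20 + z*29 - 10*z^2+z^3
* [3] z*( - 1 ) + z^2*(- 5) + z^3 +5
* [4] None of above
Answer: 4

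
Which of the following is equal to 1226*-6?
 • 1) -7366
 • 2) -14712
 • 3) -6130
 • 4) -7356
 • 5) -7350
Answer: 4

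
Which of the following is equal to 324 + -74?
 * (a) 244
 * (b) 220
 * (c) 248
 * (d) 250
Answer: d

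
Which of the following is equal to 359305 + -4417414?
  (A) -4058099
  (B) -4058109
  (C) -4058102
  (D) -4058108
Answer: B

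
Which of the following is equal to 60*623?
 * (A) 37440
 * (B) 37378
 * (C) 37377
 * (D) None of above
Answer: D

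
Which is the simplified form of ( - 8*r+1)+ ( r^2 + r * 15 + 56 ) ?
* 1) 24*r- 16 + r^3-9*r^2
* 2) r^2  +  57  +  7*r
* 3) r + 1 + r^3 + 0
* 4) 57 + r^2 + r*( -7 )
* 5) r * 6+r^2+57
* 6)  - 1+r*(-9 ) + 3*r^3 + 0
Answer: 2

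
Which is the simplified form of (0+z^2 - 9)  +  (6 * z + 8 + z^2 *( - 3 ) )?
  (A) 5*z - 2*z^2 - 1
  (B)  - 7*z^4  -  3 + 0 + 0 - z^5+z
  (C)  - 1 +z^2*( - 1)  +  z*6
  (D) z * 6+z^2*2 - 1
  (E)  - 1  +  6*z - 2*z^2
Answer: E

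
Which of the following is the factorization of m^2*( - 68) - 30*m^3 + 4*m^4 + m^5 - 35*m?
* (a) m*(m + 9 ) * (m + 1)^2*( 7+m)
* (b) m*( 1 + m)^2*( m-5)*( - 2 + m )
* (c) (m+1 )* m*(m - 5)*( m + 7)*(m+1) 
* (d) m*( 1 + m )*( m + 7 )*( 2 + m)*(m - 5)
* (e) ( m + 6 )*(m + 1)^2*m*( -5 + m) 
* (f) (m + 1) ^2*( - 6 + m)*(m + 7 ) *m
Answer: c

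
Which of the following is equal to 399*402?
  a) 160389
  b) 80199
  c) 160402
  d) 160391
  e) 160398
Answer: e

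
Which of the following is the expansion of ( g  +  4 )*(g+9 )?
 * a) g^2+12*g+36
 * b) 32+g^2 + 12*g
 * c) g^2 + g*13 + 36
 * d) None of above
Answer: c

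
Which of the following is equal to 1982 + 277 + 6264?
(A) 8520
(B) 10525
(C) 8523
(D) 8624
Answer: C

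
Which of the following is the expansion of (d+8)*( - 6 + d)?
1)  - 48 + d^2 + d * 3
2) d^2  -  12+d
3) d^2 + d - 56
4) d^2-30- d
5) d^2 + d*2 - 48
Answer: 5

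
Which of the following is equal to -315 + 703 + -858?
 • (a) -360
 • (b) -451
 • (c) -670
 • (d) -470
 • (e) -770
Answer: d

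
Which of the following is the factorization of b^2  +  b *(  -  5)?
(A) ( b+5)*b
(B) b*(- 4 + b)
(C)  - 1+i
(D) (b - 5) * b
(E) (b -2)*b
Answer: D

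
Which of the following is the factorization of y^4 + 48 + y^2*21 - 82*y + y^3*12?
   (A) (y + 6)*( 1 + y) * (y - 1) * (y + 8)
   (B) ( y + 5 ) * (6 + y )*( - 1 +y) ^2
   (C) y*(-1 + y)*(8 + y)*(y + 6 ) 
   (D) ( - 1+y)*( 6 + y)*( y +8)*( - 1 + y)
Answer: D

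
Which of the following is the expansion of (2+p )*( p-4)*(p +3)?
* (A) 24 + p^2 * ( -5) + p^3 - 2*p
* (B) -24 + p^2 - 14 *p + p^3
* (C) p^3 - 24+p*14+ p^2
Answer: B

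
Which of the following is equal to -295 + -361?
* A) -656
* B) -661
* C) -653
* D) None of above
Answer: A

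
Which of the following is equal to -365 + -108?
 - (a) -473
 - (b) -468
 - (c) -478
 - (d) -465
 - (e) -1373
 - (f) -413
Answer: a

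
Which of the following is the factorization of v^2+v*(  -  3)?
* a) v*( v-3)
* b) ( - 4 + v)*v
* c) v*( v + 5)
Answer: a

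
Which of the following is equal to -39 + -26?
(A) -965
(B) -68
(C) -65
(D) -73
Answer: C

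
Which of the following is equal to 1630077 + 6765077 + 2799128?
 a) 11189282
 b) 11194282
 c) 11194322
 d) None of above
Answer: b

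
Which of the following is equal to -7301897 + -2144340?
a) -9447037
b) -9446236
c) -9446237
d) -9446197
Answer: c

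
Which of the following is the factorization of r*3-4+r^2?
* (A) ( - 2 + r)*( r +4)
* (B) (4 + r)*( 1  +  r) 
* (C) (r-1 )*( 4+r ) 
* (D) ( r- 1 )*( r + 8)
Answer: C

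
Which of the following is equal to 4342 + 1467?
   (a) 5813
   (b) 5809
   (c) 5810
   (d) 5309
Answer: b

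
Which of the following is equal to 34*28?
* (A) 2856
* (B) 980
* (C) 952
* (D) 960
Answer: C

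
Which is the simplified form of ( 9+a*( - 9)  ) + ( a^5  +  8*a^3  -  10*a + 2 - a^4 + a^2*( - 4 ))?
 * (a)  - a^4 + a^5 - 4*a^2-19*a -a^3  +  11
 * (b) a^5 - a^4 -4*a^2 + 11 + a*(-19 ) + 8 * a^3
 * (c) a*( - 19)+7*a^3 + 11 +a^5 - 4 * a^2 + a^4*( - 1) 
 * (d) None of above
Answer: b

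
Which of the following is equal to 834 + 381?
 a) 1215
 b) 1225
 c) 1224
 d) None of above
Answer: a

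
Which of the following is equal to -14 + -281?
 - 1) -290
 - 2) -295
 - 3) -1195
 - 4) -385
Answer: 2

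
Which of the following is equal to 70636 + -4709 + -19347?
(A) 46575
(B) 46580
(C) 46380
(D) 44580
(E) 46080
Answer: B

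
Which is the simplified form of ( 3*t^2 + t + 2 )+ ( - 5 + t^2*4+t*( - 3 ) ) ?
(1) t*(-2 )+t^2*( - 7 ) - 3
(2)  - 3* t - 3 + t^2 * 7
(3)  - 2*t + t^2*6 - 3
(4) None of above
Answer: 4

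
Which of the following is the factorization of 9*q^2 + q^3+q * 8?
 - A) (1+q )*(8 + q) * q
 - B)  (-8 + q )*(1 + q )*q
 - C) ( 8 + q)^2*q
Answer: A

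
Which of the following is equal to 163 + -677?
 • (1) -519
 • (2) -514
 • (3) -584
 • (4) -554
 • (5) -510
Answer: 2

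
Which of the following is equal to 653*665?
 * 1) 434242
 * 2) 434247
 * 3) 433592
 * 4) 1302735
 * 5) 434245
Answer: 5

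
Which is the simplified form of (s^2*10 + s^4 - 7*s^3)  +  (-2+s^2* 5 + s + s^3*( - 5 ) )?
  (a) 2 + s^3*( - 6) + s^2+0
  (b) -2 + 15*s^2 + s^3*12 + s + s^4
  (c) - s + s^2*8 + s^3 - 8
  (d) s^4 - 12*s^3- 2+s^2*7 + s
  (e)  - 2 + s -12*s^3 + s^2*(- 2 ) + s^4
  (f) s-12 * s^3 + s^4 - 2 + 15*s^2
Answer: f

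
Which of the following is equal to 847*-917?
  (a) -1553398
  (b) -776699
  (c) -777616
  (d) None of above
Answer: b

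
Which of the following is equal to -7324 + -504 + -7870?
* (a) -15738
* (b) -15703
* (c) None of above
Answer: c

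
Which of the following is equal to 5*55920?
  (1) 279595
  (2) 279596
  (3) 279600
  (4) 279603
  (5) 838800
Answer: 3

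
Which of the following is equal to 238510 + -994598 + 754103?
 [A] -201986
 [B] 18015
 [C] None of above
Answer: C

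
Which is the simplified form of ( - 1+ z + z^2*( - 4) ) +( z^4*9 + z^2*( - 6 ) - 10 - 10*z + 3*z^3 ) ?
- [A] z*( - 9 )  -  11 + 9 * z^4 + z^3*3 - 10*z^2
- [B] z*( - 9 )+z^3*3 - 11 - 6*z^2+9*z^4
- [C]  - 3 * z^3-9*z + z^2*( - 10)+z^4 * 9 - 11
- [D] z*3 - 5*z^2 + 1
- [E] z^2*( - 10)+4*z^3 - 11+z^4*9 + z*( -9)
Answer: A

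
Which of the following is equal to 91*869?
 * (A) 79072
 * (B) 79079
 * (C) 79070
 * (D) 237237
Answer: B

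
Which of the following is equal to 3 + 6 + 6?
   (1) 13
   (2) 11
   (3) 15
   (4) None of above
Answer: 3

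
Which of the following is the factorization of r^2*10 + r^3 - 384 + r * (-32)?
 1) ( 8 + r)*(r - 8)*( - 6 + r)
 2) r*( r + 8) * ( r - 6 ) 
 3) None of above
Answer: 3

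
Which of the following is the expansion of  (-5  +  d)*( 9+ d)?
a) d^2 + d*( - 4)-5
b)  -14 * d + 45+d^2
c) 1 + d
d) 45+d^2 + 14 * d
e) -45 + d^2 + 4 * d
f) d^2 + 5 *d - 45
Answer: e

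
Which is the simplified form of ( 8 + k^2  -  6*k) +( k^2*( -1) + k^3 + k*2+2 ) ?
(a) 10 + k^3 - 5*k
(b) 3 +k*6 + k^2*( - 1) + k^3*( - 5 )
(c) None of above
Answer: c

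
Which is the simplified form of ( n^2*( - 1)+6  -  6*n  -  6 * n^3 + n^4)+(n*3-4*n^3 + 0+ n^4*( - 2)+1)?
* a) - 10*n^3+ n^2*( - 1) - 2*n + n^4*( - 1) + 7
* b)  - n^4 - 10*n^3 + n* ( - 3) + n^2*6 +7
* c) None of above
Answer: c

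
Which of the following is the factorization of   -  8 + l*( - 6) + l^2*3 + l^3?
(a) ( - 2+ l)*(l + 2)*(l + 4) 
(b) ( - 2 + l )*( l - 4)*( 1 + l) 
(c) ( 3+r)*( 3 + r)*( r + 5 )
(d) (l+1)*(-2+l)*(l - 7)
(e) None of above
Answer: e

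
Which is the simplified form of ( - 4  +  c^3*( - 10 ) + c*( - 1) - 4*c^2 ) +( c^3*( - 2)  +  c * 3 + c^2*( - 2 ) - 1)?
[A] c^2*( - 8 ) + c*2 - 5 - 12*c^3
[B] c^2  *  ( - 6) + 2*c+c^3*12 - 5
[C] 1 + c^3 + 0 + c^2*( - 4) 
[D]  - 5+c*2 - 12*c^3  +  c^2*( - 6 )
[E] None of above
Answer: D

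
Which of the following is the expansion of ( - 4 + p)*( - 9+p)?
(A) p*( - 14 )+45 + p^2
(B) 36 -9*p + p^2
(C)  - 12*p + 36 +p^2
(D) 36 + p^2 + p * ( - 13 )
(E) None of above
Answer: D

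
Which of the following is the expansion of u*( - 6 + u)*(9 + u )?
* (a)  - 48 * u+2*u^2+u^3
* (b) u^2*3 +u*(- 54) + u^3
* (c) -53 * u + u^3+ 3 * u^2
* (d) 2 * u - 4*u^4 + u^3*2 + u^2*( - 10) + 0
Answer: b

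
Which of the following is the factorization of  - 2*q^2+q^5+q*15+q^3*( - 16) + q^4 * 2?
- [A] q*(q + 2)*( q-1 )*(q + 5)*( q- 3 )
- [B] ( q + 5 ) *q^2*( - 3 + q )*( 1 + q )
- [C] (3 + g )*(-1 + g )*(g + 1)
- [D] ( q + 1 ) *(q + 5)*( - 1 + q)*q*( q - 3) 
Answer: D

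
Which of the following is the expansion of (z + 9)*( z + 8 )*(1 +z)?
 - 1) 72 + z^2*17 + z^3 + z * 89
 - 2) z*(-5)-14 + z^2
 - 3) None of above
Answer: 3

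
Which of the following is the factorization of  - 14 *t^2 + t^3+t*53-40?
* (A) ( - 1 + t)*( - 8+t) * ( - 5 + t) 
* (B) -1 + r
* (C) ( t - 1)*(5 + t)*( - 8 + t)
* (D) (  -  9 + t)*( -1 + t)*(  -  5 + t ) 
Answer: A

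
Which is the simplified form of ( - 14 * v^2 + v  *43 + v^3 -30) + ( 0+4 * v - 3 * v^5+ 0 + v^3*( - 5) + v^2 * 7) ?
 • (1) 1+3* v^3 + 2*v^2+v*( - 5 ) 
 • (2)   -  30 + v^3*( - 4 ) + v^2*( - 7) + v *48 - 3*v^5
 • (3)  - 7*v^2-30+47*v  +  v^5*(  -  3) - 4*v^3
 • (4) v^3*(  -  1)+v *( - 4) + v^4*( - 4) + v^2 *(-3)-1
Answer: 3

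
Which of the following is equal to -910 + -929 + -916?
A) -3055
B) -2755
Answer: B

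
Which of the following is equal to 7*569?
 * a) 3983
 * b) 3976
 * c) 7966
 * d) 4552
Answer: a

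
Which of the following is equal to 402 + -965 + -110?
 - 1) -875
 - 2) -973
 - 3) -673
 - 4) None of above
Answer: 3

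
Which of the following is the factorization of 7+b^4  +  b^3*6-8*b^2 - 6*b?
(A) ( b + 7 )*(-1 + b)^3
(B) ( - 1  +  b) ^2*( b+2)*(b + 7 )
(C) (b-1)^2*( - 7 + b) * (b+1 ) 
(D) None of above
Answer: D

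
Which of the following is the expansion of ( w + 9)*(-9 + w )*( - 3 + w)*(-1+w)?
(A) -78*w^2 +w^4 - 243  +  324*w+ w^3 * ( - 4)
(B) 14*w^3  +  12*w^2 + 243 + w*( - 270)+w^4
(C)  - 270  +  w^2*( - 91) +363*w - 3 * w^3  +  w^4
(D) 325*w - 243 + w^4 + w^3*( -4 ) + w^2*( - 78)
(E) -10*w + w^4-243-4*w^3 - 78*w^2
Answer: A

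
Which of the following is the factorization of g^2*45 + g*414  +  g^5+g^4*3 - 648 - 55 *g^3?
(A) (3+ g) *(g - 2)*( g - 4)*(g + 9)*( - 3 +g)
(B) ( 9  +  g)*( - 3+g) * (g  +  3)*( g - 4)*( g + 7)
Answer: A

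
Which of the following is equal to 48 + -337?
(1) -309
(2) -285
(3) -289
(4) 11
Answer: 3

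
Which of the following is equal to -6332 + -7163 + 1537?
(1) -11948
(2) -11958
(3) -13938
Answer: 2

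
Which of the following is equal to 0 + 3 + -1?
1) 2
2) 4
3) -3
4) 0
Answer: 1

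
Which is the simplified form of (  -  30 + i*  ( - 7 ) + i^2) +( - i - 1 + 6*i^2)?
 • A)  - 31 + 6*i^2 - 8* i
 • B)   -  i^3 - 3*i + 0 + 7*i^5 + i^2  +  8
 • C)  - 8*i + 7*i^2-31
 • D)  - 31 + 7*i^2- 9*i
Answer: C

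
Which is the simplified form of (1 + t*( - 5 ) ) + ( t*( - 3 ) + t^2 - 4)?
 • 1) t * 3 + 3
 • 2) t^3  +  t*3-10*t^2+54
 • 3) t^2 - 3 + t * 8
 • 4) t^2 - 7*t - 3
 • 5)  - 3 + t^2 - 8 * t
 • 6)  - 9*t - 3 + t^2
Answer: 5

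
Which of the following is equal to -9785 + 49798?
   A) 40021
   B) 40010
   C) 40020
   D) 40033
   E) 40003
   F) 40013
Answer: F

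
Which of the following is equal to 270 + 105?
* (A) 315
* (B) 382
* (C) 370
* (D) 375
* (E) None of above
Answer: D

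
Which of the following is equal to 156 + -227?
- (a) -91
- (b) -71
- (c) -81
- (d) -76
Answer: b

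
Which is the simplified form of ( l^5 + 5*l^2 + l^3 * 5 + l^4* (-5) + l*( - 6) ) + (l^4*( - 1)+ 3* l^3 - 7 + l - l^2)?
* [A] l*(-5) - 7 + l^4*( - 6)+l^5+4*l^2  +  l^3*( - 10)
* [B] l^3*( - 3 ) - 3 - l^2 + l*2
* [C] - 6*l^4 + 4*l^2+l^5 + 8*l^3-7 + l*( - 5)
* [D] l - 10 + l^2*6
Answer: C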